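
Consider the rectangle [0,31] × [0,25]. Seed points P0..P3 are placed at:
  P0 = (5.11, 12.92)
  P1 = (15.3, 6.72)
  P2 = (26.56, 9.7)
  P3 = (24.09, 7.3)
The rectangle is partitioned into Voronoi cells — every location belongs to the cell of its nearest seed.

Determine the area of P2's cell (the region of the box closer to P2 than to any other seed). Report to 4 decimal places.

Area of P2's cell: 203.5031

1. box [0,31]×[0,25]: [(0, 0) (31, 0) (31, 25) (0, 25)]
2. ⊥bis P2·P0 via (15.835,11.31): [(14.1372, 0) (31, 0) (31, 25) (17.8901, 25)]  |A|=374.659
3. ⊥bis P2·P1 via (20.93,8.21): [(17.3821, 21.6159) (23.1028, 0) (31, 0) (31, 25) (17.8901, 25)]  |A|=277.7591
4. ⊥bis P2·P3 via (25.325,8.5): [(17.3821, 21.6159) (19.1793, 14.8249) (31, 2.6595) (31, 25) (17.8901, 25)]  |A|=203.5031
5. canonical 5-gon: [(17.3821, 21.6159) (19.1793, 14.8249) (31, 2.6595) (31, 25) (17.8901, 25)]
6. shoelace: 203.5031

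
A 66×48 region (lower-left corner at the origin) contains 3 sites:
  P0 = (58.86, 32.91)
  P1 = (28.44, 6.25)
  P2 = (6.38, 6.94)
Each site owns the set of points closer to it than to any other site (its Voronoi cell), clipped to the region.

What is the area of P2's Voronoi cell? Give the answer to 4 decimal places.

Area of P2's cell: 861.8112

1. box [0,66]×[0,48]: [(0, 0) (66, 0) (66, 48) (0, 48)]
2. ⊥bis P2·P0 via (32.62,19.925): [(0, 0) (42.48, 0) (18.7269, 48) (0, 48)]  |A|=1468.9663
3. ⊥bis P2·P1 via (17.41,6.595): [(0, 0) (17.2037, 0) (18.7051, 48) (0, 48)]  |A|=861.8112
4. canonical 4-gon: [(0, 0) (17.2037, 0) (18.7051, 48) (0, 48)]
5. shoelace: 861.8112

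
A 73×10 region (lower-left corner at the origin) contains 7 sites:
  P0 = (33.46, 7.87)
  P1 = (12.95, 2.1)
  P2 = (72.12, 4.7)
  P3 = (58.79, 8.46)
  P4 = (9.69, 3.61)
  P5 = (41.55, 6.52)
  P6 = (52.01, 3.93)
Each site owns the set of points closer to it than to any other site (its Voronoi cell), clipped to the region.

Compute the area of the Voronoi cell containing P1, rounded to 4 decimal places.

1. box [0,73]×[0,10]: [(0, 0) (73, 0) (73, 10) (0, 10)]
2. ⊥bis P1·P0 via (23.205,4.985): [(0, 0) (24.6074, 0) (21.7941, 10) (0, 10)]  |A|=232.0078
3. ⊥bis P1·P2 via (42.535,3.4): [(0, 0) (24.6074, 0) (21.7941, 10) (0, 10)]  |A|=232.0078
4. ⊥bis P1·P3 via (35.87,5.28): [(0, 0) (24.6074, 0) (21.7941, 10) (0, 10)]  |A|=232.0078
5. ⊥bis P1·P4 via (11.32,2.855): [(9.9976, 0) (24.6074, 0) (21.7941, 10) (14.6295, 10)]  |A|=108.8724
6. ⊥bis P1·P5 via (27.25,4.31): [(9.9976, 0) (24.6074, 0) (21.7941, 10) (14.6295, 10)]  |A|=108.8724
7. ⊥bis P1·P6 via (32.48,3.015): [(9.9976, 0) (24.6074, 0) (21.7941, 10) (14.6295, 10)]  |A|=108.8724
8. canonical 4-gon: [(9.9976, 0) (24.6074, 0) (21.7941, 10) (14.6295, 10)]
9. shoelace: 108.8724

Area of P1's cell: 108.8724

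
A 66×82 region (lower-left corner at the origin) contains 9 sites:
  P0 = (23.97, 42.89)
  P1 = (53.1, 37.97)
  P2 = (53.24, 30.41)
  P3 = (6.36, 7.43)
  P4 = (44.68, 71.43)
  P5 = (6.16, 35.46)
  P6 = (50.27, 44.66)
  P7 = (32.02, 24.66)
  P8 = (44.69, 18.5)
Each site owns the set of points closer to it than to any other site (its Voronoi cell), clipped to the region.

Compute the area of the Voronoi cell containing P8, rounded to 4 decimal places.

1. box [0,66]×[0,82]: [(0, 0) (66, 0) (66, 82) (0, 82)]
2. ⊥bis P8·P0 via (34.33,30.695): [(0, 1.5307) (0, 0) (66, 0) (66, 57.5996)]  |A|=1951.2984
3. ⊥bis P8·P1 via (48.895,28.235): [(37.3198, 33.2349) (0, 1.5307) (0, 0) (66, 0) (66, 20.8466)]  |A|=1424.2557
4. ⊥bis P8·P2 via (48.965,24.455): [(37.0518, 33.0073) (0, 1.5307) (0, 0) (66, 0) (66, 12.2258)]  |A|=1294.5553
5. ⊥bis P8·P3 via (25.525,12.965): [(37.0518, 33.0073) (23.148, 21.1955) (29.2694, 0) (66, 0) (66, 12.2258)]  |A|=966.6489
6. ⊥bis P8·P4 via (44.685,44.965): [(37.0518, 33.0073) (23.148, 21.1955) (29.2694, 0) (66, 0) (66, 12.2258)]  |A|=966.6489
7. ⊥bis P8·P5 via (25.425,26.98): [(37.0518, 33.0073) (23.148, 21.1955) (29.2694, 0) (66, 0) (66, 12.2258)]  |A|=966.6489
8. ⊥bis P8·P6 via (47.48,31.58): [(37.0518, 33.0073) (23.148, 21.1955) (29.2694, 0) (66, 0) (66, 12.2258)]  |A|=966.6489
9. ⊥bis P8·P7 via (38.355,21.58): [(42.1362, 29.3573) (28.7453, 1.8146) (29.2694, 0) (66, 0) (66, 12.2258)]  |A|=704.3997
10. canonical 5-gon: [(42.1362, 29.3573) (28.7453, 1.8146) (29.2694, 0) (66, 0) (66, 12.2258)]
11. shoelace: 704.3997

Area of P8's cell: 704.3997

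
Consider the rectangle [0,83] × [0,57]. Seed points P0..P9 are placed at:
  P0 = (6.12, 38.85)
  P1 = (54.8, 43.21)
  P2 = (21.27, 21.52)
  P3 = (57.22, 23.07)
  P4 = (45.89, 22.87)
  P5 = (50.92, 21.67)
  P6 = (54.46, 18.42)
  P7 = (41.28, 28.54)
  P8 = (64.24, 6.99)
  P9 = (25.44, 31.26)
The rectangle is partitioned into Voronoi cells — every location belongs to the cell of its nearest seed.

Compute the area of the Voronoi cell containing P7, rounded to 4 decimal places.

1. box [0,83]×[0,57]: [(0, 0) (83, 0) (83, 57) (0, 57)]
2. ⊥bis P7·P0 via (23.7,33.695): [(13.8196, 0) (83, 0) (83, 57) (30.5337, 57)]  |A|=3466.9301
3. ⊥bis P7·P1 via (48.04,35.875): [(29.3816, 53.0708) (13.8196, 0) (83, 0) (83, 3.6556)]  |A|=1933.7316
4. ⊥bis P7·P2 via (31.275,25.03): [(29.3816, 53.0708) (25.7648, 40.7365) (40.0561, 0) (83, 0) (83, 3.6556)]  |A|=1399.3391
5. ⊥bis P7·P3 via (49.25,25.805): [(51.5846, 32.6083) (29.3816, 53.0708) (25.7648, 40.7365) (40.0561, 0) (40.3947, 0)]  |A|=647.2767
6. ⊥bis P7·P4 via (43.585,25.705): [(51.3946, 32.0546) (51.5846, 32.6083) (29.3816, 53.0708) (25.7648, 40.7365) (33.8228, 17.7678)]  |A|=441.2159
7. ⊥bis P7·P5 via (46.1,25.105): [(50.5816, 31.3936) (51.5017, 32.6847) (29.3816, 53.0708) (25.7648, 40.7365) (33.8228, 17.7678)]  |A|=440.9649
8. ⊥bis P7·P6 via (47.87,23.48): [(50.5816, 31.3936) (51.5017, 32.6847) (29.3816, 53.0708) (25.7648, 40.7365) (33.8228, 17.7678)]  |A|=440.9649
9. ⊥bis P7·P8 via (52.76,17.765): [(50.5816, 31.3936) (51.5017, 32.6847) (29.3816, 53.0708) (25.7648, 40.7365) (33.8228, 17.7678)]  |A|=440.9649
10. ⊥bis P7·P9 via (33.36,29.9): [(50.5816, 31.3936) (51.5017, 32.6847) (36.2516, 46.7393) (32.1134, 22.6403) (33.8228, 17.7678)]  |A|=273.2061
11. canonical 5-gon: [(50.5816, 31.3936) (51.5017, 32.6847) (36.2516, 46.7393) (32.1134, 22.6403) (33.8228, 17.7678)]
12. shoelace: 273.2061

Area of P7's cell: 273.2061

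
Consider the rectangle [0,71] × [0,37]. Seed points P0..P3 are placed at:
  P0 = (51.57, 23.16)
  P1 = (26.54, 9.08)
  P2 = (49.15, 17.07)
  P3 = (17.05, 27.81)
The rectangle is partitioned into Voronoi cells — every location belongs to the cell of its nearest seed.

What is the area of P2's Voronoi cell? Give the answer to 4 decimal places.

1. box [0,71]×[0,37]: [(0, 0) (71, 0) (71, 37) (0, 37)]
2. ⊥bis P2·P0 via (50.36,20.115): [(0, 0) (71, 0) (71, 11.9132) (7.8684, 37) (0, 37)]  |A|=1835.116
3. ⊥bis P2·P1 via (37.845,13.075): [(42.4655, 0) (71, 0) (71, 11.9132) (32.9062, 27.0506)]  |A|=612.8484
4. ⊥bis P2·P3 via (33.1,22.44): [(33.7982, 24.5267) (42.4655, 0) (71, 0) (71, 11.9132) (34.4389, 26.4416)]  |A|=611.1858
5. canonical 5-gon: [(33.7982, 24.5267) (42.4655, 0) (71, 0) (71, 11.9132) (34.4389, 26.4416)]
6. shoelace: 611.1858

Area of P2's cell: 611.1858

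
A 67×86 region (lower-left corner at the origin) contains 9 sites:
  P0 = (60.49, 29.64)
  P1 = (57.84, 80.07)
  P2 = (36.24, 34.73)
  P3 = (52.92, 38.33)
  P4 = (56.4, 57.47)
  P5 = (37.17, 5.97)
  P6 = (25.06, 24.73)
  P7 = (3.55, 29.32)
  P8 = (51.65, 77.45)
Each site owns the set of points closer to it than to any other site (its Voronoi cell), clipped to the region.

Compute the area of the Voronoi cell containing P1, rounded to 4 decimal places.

Area of P1's cell: 204.1234

1. box [0,67]×[0,86]: [(0, 0) (67, 0) (67, 86) (0, 86)]
2. ⊥bis P1·P0 via (59.165,54.855): [(0, 51.746) (67, 55.2667) (67, 86) (0, 86)]  |A|=2177.0743
3. ⊥bis P1·P2 via (47.04,57.4): [(0, 79.8099) (53.056, 54.534) (67, 55.2667) (67, 86) (0, 86)]  |A|=1432.5957
4. ⊥bis P1·P3 via (55.38,59.2): [(0, 79.8099) (39.2775, 61.098) (67, 57.8303) (67, 86) (0, 86)]  |A|=1346.2484
5. ⊥bis P1·P4 via (57.12,68.77): [(0, 79.8099) (17.9323, 71.2669) (67, 68.1405) (67, 86) (0, 86)]  |A|=987.2226
6. ⊥bis P1·P5 via (47.505,43.02): [(0, 79.8099) (17.9323, 71.2669) (67, 68.1405) (67, 86) (0, 86)]  |A|=987.2226
7. ⊥bis P1·P6 via (41.45,52.4): [(0, 79.8099) (17.9323, 71.2669) (67, 68.1405) (67, 86) (0, 86)]  |A|=987.2226
8. ⊥bis P1·P7 via (30.695,54.695): [(13.0128, 73.6106) (17.9323, 71.2669) (67, 68.1405) (67, 86) (1.4313, 86)]  |A|=938.0809
9. ⊥bis P1·P8 via (54.745,78.76): [(59.0248, 68.6486) (67, 68.1405) (67, 86) (51.6806, 86)]  |A|=204.1234
10. canonical 4-gon: [(59.0248, 68.6486) (67, 68.1405) (67, 86) (51.6806, 86)]
11. shoelace: 204.1234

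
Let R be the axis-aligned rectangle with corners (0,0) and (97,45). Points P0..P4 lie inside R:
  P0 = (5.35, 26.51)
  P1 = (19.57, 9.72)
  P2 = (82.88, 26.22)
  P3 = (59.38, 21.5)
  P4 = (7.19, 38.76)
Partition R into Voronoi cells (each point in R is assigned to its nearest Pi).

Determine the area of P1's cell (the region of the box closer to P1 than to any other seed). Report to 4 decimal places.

1. box [0,97]×[0,45]: [(0, 0) (97, 0) (97, 45) (0, 45)]
2. ⊥bis P1·P0 via (12.46,18.115): [(0, 7.5622) (0, 0) (97, 0) (97, 45) (44.204, 45)]  |A|=3537.5509
3. ⊥bis P1·P2 via (51.225,17.97): [(44.1846, 44.9836) (0, 7.5622) (0, 0) (55.9084, 0)]  |A|=1424.5482
4. ⊥bis P1·P3 via (39.475,15.61): [(33.4687, 35.908) (0, 7.5622) (0, 0) (44.0941, 0)]  |A|=918.2134
5. ⊥bis P1·P4 via (13.38,24.24): [(34.2843, 33.1517) (26.0893, 29.6581) (0, 7.5622) (0, 0) (44.0941, 0)]  |A|=905.4948
6. canonical 5-gon: [(34.2843, 33.1517) (26.0893, 29.6581) (0, 7.5622) (0, 0) (44.0941, 0)]
7. shoelace: 905.4948

Area of P1's cell: 905.4948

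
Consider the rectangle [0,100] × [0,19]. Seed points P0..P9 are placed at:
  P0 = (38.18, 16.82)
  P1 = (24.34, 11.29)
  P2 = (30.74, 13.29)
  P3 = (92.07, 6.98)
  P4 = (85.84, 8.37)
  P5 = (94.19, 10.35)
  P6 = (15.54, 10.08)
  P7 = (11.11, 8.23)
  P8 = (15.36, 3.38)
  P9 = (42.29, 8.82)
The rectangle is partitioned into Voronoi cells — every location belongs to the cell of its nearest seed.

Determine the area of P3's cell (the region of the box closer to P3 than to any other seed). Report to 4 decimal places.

1. box [0,100]×[0,19]: [(0, 0) (100, 0) (100, 19) (0, 19)]
2. ⊥bis P3·P0 via (65.125,11.9): [(62.9521, 0) (100, 0) (100, 19) (66.4214, 19)]  |A|=670.9513
3. ⊥bis P3·P1 via (58.205,9.135): [(62.9521, 0) (100, 0) (100, 19) (66.4214, 19)]  |A|=670.9513
4. ⊥bis P3·P2 via (61.405,10.135): [(62.9521, 0) (100, 0) (100, 19) (66.4214, 19)]  |A|=670.9513
5. ⊥bis P3·P4 via (88.955,7.675): [(87.2426, 0) (100, 0) (100, 19) (91.4818, 19)]  |A|=202.1185
6. ⊥bis P3·P5 via (93.13,8.665): [(89.6626, 10.8463) (87.2426, 0) (100, 0) (100, 4.3432)]  |A|=91.6342
7. ⊥bis P3·P6 via (53.805,8.53): [(89.6626, 10.8463) (87.2426, 0) (100, 0) (100, 4.3432)]  |A|=91.6342
8. ⊥bis P3·P7 via (51.59,7.605): [(89.6626, 10.8463) (87.2426, 0) (100, 0) (100, 4.3432)]  |A|=91.6342
9. ⊥bis P3·P8 via (53.715,5.18): [(89.6626, 10.8463) (87.2426, 0) (100, 0) (100, 4.3432)]  |A|=91.6342
10. ⊥bis P3·P9 via (67.18,7.9): [(89.6626, 10.8463) (87.2426, 0) (100, 0) (100, 4.3432)]  |A|=91.6342
11. canonical 4-gon: [(89.6626, 10.8463) (87.2426, 0) (100, 0) (100, 4.3432)]
12. shoelace: 91.6342

Area of P3's cell: 91.6342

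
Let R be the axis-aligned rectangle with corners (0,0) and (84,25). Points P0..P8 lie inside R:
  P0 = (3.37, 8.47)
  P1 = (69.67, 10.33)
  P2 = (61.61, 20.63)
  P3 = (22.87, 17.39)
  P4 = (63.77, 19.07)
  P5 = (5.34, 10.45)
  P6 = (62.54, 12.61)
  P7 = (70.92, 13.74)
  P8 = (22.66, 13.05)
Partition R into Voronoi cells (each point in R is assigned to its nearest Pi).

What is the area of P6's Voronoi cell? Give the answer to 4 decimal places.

1. box [0,84]×[0,25]: [(0, 0) (84, 0) (84, 25) (0, 25)]
2. ⊥bis P6·P0 via (32.955,10.54): [(33.6925, 0) (84, 0) (84, 25) (31.9433, 25)]  |A|=1279.5534
3. ⊥bis P6·P1 via (66.105,11.47): [(33.6925, 0) (62.4372, 0) (70.4316, 25) (31.9433, 25)]  |A|=840.4126
4. ⊥bis P6·P2 via (62.075,16.62): [(32.7674, 13.2215) (33.6925, 0) (62.4372, 0) (67.9705, 17.3036)]  |A|=483.3007
5. ⊥bis P6·P3 via (42.705,15): [(42.6285, 14.365) (40.8976, 0) (62.4372, 0) (67.9705, 17.3036)]  |A|=365.8318
6. ⊥bis P6·P4 via (63.155,15.84): [(60.2002, 16.4026) (42.6285, 14.365) (40.8976, 0) (62.4372, 0) (67.2529, 15.0597)]  |A|=357.4373
7. ⊥bis P6·P5 via (33.94,11.53): [(60.2002, 16.4026) (42.6285, 14.365) (40.8976, 0) (62.4372, 0) (67.2529, 15.0597)]  |A|=357.4373
8. ⊥bis P6·P7 via (66.73,13.175): [(66.4554, 15.2116) (60.2002, 16.4026) (42.6285, 14.365) (40.8976, 0) (62.4372, 0) (66.7063, 13.3505)]  |A|=356.7142
9. ⊥bis P6·P8 via (42.6,12.83): [(66.4554, 15.2116) (60.2002, 16.4026) (42.6285, 14.365) (42.6158, 14.2595) (42.4584, 0) (62.4372, 0) (66.7063, 13.3505)]  |A|=345.5857
10. canonical 7-gon: [(66.4554, 15.2116) (60.2002, 16.4026) (42.6285, 14.365) (42.6158, 14.2595) (42.4584, 0) (62.4372, 0) (66.7063, 13.3505)]
11. shoelace: 345.5857

Area of P6's cell: 345.5857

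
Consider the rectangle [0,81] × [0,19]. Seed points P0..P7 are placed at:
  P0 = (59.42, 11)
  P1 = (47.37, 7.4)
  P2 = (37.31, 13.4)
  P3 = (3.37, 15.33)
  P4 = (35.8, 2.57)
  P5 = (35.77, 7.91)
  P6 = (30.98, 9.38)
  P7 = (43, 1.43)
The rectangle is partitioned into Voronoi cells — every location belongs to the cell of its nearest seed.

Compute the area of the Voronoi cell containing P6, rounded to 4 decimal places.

Area of P6's cell: 281.5748

1. box [0,81]×[0,19]: [(0, 0) (81, 0) (81, 19) (0, 19)]
2. ⊥bis P6·P0 via (45.2,10.19): [(0, 0) (45.7804, 0) (44.6982, 19) (0, 19)]  |A|=859.5468
3. ⊥bis P6·P1 via (39.175,8.39): [(0, 0) (38.1614, 0) (40.4567, 19) (0, 19)]  |A|=746.8728
4. ⊥bis P6·P2 via (34.145,11.39): [(0, 0) (38.1614, 0) (38.6756, 4.256) (29.3121, 19) (0, 19)]  |A|=664.7146
5. ⊥bis P6·P3 via (17.175,12.355): [(14.5125, 0) (38.1614, 0) (38.6756, 4.256) (29.3121, 19) (18.607, 19)]  |A|=350.0795
6. ⊥bis P6·P4 via (33.39,5.975): [(14.5125, 0) (24.9481, 0) (36.2834, 8.0229) (29.3121, 19) (18.607, 19)]  |A|=291.0161
7. ⊥bis P6·P5 via (33.375,8.645): [(14.5125, 0) (24.9481, 0) (32.3241, 5.2206) (34.1938, 11.3131) (29.3121, 19) (18.607, 19)]  |A|=281.5748
8. ⊥bis P6·P7 via (36.99,5.405): [(14.5125, 0) (24.9481, 0) (32.3241, 5.2206) (34.1938, 11.3131) (29.3121, 19) (18.607, 19)]  |A|=281.5748
9. canonical 6-gon: [(14.5125, 0) (24.9481, 0) (32.3241, 5.2206) (34.1938, 11.3131) (29.3121, 19) (18.607, 19)]
10. shoelace: 281.5748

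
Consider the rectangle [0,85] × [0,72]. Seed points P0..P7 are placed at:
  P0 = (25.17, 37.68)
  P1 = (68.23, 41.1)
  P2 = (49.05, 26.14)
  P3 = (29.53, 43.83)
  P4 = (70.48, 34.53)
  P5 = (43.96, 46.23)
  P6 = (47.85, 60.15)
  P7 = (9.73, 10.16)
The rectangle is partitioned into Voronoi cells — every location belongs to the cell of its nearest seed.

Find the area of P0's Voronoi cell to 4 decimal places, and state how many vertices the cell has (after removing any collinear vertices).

1. box [0,85]×[0,72]: [(0, 0) (85, 0) (85, 72) (0, 72)]
2. ⊥bis P0·P1 via (46.7,39.39): [(0, 0) (49.8285, 0) (44.11, 72) (0, 72)]  |A|=3381.7858
3. ⊥bis P0·P2 via (37.11,31.91): [(0, 0) (21.6895, 0) (45.8566, 50.0095) (44.11, 72) (0, 72)]  |A|=2678.1775
4. ⊥bis P0·P3 via (27.35,40.755): [(0, 60.1446) (0, 0) (21.6895, 0) (37.8031, 33.3443)]  |A|=1498.438
5. ⊥bis P0·P4 via (47.825,36.105): [(0, 60.1446) (0, 0) (21.6895, 0) (37.8031, 33.3443)]  |A|=1498.438
6. ⊥bis P0·P5 via (34.565,41.955): [(0, 60.1446) (0, 0) (21.6895, 0) (37.8031, 33.3443)]  |A|=1498.438
7. ⊥bis P0·P6 via (36.51,48.915): [(0, 60.1446) (0, 0) (21.6895, 0) (37.8031, 33.3443)]  |A|=1498.438
8. ⊥bis P0·P7 via (17.45,23.92): [(0, 60.1446) (0, 33.7103) (29.879, 16.9467) (37.8031, 33.3443)]  |A|=811.0401
9. canonical 4-gon: [(0, 60.1446) (0, 33.7103) (29.879, 16.9467) (37.8031, 33.3443)]
10. shoelace: 811.0401

Area of P0's cell: 811.0401 (4 vertices)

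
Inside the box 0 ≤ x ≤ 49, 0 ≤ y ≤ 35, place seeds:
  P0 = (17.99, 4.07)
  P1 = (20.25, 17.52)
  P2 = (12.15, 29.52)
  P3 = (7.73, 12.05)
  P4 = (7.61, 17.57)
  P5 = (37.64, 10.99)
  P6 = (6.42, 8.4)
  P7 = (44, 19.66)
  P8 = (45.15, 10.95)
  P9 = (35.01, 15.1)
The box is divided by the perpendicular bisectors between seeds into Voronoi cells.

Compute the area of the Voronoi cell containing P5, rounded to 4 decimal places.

1. box [0,49]×[0,35]: [(0, 0) (49, 0) (49, 35) (0, 35)]
2. ⊥bis P5·P0 via (27.815,7.53): [(30.4668, 0) (49, 0) (49, 35) (18.1411, 35)]  |A|=864.3622
3. ⊥bis P5·P1 via (28.945,14.255): [(27.1397, 9.4474) (30.4668, 0) (49, 0) (49, 35) (36.7348, 35)]  |A|=626.8036
4. ⊥bis P5·P2 via (24.895,20.255): [(27.1397, 9.4474) (30.4668, 0) (49, 0) (49, 35) (36.7348, 35)]  |A|=626.8036
5. ⊥bis P5·P3 via (22.685,11.52): [(27.1397, 9.4474) (30.4668, 0) (49, 0) (49, 35) (36.7348, 35)]  |A|=626.8036
6. ⊥bis P5·P4 via (22.625,14.28): [(27.1397, 9.4474) (30.4668, 0) (49, 0) (49, 35) (36.7348, 35)]  |A|=626.8036
7. ⊥bis P5·P6 via (22.03,9.695): [(27.1397, 9.4474) (30.4668, 0) (49, 0) (49, 35) (36.7348, 35)]  |A|=626.8036
8. ⊥bis P5·P7 via (40.82,15.325): [(31.8246, 21.9237) (27.1397, 9.4474) (30.4668, 0) (49, 0) (49, 9.3244)]  |A|=326.1182
9. ⊥bis P5·P8 via (41.395,10.97): [(41.4159, 14.8879) (31.8246, 21.9237) (27.1397, 9.4474) (30.4668, 0) (41.3366, 0)]  |A|=233.7131
10. ⊥bis P5·P9 via (36.325,13.045): [(41.4159, 14.8879) (40.3858, 15.6435) (27.795, 7.5867) (30.4668, 0) (41.3366, 0)]  |A|=151.2424
11. canonical 5-gon: [(41.4159, 14.8879) (40.3858, 15.6435) (27.795, 7.5867) (30.4668, 0) (41.3366, 0)]
12. shoelace: 151.2424

Area of P5's cell: 151.2424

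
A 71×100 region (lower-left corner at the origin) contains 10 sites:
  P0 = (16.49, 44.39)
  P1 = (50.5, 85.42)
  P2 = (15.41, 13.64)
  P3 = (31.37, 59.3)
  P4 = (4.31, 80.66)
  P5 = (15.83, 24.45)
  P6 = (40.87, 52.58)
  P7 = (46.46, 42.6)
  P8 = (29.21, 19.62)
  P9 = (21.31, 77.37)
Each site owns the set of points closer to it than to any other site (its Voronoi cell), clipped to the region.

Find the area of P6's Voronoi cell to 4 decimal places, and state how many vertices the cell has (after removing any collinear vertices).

Area of P6's cell: 459.0300 (4 vertices)

1. box [0,71]×[0,100]: [(0, 0) (71, 0) (71, 100) (0, 100)]
2. ⊥bis P6·P0 via (28.68,48.485): [(44.9676, 0) (71, 0) (71, 100) (11.3745, 100)]  |A|=4282.8936
3. ⊥bis P6·P1 via (45.685,69): [(19.1771, 76.7732) (44.9676, 0) (71, 0) (71, 61.5766)]  |A|=2594.8332
4. ⊥bis P6·P2 via (28.14,33.11): [(19.1771, 76.7732) (35.4507, 28.3301) (71, 5.087) (71, 61.5766)]  |A|=2135.6635
5. ⊥bis P6·P3 via (36.12,55.94): [(45.4144, 69.0794) (29.3776, 46.4083) (35.4507, 28.3301) (71, 5.087) (71, 61.5766)]  |A|=1776.5592
6. ⊥bis P6·P4 via (22.59,66.62): [(45.4144, 69.0794) (29.3776, 46.4083) (35.4507, 28.3301) (71, 5.087) (71, 61.5766)]  |A|=1776.5592
7. ⊥bis P6·P5 via (28.35,38.515): [(45.4144, 69.0794) (29.3776, 46.4083) (33.5988, 33.8428) (51.8019, 17.6392) (71, 5.087) (71, 61.5766)]  |A|=1741.3887
8. ⊥bis P6·P7 via (43.665,47.59): [(69.4482, 62.0317) (45.4144, 69.0794) (29.3776, 46.4083) (31.3061, 40.6675)]  |A|=459.03
9. ⊥bis P6·P8 via (35.04,36.1): [(69.4482, 62.0317) (45.4144, 69.0794) (29.3776, 46.4083) (31.3061, 40.6675)]  |A|=459.03
10. ⊥bis P6·P9 via (31.09,64.975): [(69.4482, 62.0317) (45.4144, 69.0794) (29.3776, 46.4083) (31.3061, 40.6675)]  |A|=459.03
11. canonical 4-gon: [(69.4482, 62.0317) (45.4144, 69.0794) (29.3776, 46.4083) (31.3061, 40.6675)]
12. shoelace: 459.03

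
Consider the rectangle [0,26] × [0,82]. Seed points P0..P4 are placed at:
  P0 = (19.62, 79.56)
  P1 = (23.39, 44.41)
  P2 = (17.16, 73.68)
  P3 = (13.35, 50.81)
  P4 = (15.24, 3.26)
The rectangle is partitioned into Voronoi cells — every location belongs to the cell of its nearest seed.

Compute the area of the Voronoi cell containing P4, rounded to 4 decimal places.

Area of P4's cell: 649.2331

1. box [0,26]×[0,82]: [(0, 0) (26, 0) (26, 82) (0, 82)]
2. ⊥bis P4·P0 via (17.43,41.41): [(0, 42.4106) (0, 0) (26, 0) (26, 40.918)]  |A|=1083.2719
3. ⊥bis P4·P1 via (19.315,23.835): [(0, 27.6604) (0, 0) (26, 0) (26, 22.511)]  |A|=652.2288
4. ⊥bis P4·P2 via (16.2,38.47): [(0, 27.6604) (0, 0) (26, 0) (26, 22.511)]  |A|=652.2288
5. ⊥bis P4·P3 via (14.295,27.035): [(5.0194, 26.6663) (0, 26.4668) (0, 0) (26, 0) (26, 22.511)]  |A|=649.2331
6. canonical 5-gon: [(5.0194, 26.6663) (0, 26.4668) (0, 0) (26, 0) (26, 22.511)]
7. shoelace: 649.2331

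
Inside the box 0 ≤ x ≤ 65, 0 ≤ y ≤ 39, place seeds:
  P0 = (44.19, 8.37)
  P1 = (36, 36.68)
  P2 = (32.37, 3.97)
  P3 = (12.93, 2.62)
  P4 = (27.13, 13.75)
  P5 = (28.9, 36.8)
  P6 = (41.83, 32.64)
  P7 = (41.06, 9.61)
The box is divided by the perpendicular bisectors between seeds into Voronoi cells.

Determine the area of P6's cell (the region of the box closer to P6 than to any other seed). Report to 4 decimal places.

Area of P6's cell: 497.2065

1. box [0,65]×[0,39]: [(0, 0) (65, 0) (65, 39) (0, 39)]
2. ⊥bis P6·P0 via (43.01,20.505): [(0, 16.3227) (65, 22.6433) (65, 39) (0, 39)]  |A|=1268.6041
3. ⊥bis P6·P1 via (38.915,34.66): [(28.1015, 19.0553) (65, 22.6433) (65, 39) (41.9225, 39)]  |A|=531.9064
4. ⊥bis P6·P2 via (37.1,18.305): [(29.3529, 20.8612) (33.2954, 19.5604) (65, 22.6433) (65, 39) (41.9225, 39)]  |A|=527.5325
5. ⊥bis P6·P3 via (27.38,17.63): [(29.3529, 20.8612) (33.2954, 19.5604) (65, 22.6433) (65, 39) (41.9225, 39)]  |A|=527.5325
6. ⊥bis P6·P4 via (34.48,23.195): [(32.1998, 24.9695) (38.5003, 20.0665) (65, 22.6433) (65, 39) (41.9225, 39)]  |A|=503.2284
7. ⊥bis P6·P5 via (35.365,34.72): [(32.2523, 25.0453) (32.2223, 24.9519) (38.5003, 20.0665) (65, 22.6433) (65, 39) (41.9225, 39)]  |A|=503.2271
8. ⊥bis P6·P7 via (41.445,21.125): [(32.2523, 25.0453) (32.2223, 24.9519) (36.9468, 21.2754) (47.3542, 20.9274) (65, 22.6433) (65, 39) (41.9225, 39)]  |A|=497.2065
9. canonical 7-gon: [(32.2523, 25.0453) (32.2223, 24.9519) (36.9468, 21.2754) (47.3542, 20.9274) (65, 22.6433) (65, 39) (41.9225, 39)]
10. shoelace: 497.2065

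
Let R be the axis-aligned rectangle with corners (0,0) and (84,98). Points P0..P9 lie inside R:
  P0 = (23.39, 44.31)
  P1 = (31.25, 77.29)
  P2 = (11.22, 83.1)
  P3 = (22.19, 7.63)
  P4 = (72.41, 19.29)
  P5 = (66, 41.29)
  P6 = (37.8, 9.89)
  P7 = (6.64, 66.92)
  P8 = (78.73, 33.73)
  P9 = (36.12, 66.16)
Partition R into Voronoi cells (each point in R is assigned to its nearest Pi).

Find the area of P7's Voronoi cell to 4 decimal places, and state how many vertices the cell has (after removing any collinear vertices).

Area of P7's cell: 465.6420 (5 vertices)

1. box [0,84]×[0,98]: [(0, 0) (84, 0) (84, 98) (0, 98)]
2. ⊥bis P7·P0 via (15.015,55.615): [(0, 44.4915) (72.2284, 98) (0, 98)]  |A|=1932.4156
3. ⊥bis P7·P1 via (18.945,72.105): [(0, 44.4915) (23.3055, 61.7568) (8.0335, 98) (0, 98)]  |A|=769.1005
4. ⊥bis P7·P2 via (8.93,75.01): [(0, 77.5378) (0, 44.4915) (23.3055, 61.7568) (18.9115, 72.1846)]  |A|=471.9207
5. ⊥bis P7·P3 via (14.415,37.275): [(0, 77.5378) (0, 44.4915) (23.3055, 61.7568) (18.9115, 72.1846)]  |A|=471.9207
6. ⊥bis P7·P4 via (39.525,43.105): [(0, 77.5378) (0, 44.4915) (23.3055, 61.7568) (18.9115, 72.1846)]  |A|=471.9207
7. ⊥bis P7·P5 via (36.32,54.105): [(0, 77.5378) (0, 44.4915) (23.3055, 61.7568) (18.9115, 72.1846)]  |A|=471.9207
8. ⊥bis P7·P6 via (22.22,38.405): [(0, 77.5378) (0, 44.4915) (23.3055, 61.7568) (18.9115, 72.1846)]  |A|=471.9207
9. ⊥bis P7·P8 via (42.685,50.325): [(0, 77.5378) (0, 44.4915) (23.3055, 61.7568) (18.9115, 72.1846)]  |A|=471.9207
10. ⊥bis P7·P9 via (21.38,66.54): [(0, 77.5378) (0, 44.4915) (21.2168, 60.2094) (21.3748, 66.3386) (18.9115, 72.1846)]  |A|=465.642
11. canonical 5-gon: [(0, 77.5378) (0, 44.4915) (21.2168, 60.2094) (21.3748, 66.3386) (18.9115, 72.1846)]
12. shoelace: 465.642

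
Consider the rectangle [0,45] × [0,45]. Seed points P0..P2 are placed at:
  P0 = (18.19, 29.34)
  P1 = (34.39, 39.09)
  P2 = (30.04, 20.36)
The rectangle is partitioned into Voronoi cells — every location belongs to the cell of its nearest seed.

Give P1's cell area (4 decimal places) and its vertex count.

1. box [0,45]×[0,45]: [(0, 0) (45, 0) (45, 45) (0, 45)]
2. ⊥bis P1·P0 via (26.29,34.215): [(45, 3.1276) (45, 45) (19.799, 45)]  |A|=527.6124
3. ⊥bis P1·P2 via (32.215,29.725): [(28.4687, 30.5951) (45, 26.7557) (45, 45) (19.799, 45)]  |A|=332.3103
4. canonical 4-gon: [(28.4687, 30.5951) (45, 26.7557) (45, 45) (19.799, 45)]
5. shoelace: 332.3103

Area of P1's cell: 332.3103 (4 vertices)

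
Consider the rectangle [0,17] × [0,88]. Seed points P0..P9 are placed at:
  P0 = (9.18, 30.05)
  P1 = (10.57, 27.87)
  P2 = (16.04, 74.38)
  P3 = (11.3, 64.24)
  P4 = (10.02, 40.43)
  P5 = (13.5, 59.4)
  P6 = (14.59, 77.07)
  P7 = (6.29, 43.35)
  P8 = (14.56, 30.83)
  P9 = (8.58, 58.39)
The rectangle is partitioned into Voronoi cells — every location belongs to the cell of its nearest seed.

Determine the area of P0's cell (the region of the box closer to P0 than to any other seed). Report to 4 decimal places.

Area of P0's cell: 104.6550

1. box [0,17]×[0,88]: [(0, 0) (17, 0) (17, 88) (0, 88)]
2. ⊥bis P0·P1 via (9.875,28.96): [(0, 22.6636) (17, 33.503) (17, 88) (0, 88)]  |A|=1018.5842
3. ⊥bis P0·P2 via (12.61,52.215): [(0, 54.1664) (0, 22.6636) (17, 33.503) (17, 51.5357)]  |A|=421.0515
4. ⊥bis P0·P3 via (10.24,47.145): [(0, 47.7799) (0, 22.6636) (17, 33.503) (17, 46.7258)]  |A|=325.8834
5. ⊥bis P0·P4 via (9.6,35.24): [(0, 36.0169) (0, 22.6636) (17, 33.503) (17, 34.6412)]  |A|=123.1775
6. ⊥bis P0·P5 via (11.34,44.725): [(0, 36.0169) (0, 22.6636) (17, 33.503) (17, 34.6412)]  |A|=123.1775
7. ⊥bis P0·P6 via (11.885,53.56): [(0, 36.0169) (0, 22.6636) (17, 33.503) (17, 34.6412)]  |A|=123.1775
8. ⊥bis P0·P7 via (7.735,36.7): [(3.3453, 35.7462) (0, 35.0192) (0, 22.6636) (17, 33.503) (17, 34.6412)]  |A|=121.5088
9. ⊥bis P0·P8 via (11.87,30.44): [(11.1928, 35.1111) (3.3453, 35.7462) (0, 35.0192) (0, 22.6636) (11.8976, 30.2496)]  |A|=104.655
10. ⊥bis P0·P9 via (8.88,44.22): [(11.1928, 35.1111) (3.3453, 35.7462) (0, 35.0192) (0, 22.6636) (11.8976, 30.2496)]  |A|=104.655
11. canonical 5-gon: [(11.1928, 35.1111) (3.3453, 35.7462) (0, 35.0192) (0, 22.6636) (11.8976, 30.2496)]
12. shoelace: 104.655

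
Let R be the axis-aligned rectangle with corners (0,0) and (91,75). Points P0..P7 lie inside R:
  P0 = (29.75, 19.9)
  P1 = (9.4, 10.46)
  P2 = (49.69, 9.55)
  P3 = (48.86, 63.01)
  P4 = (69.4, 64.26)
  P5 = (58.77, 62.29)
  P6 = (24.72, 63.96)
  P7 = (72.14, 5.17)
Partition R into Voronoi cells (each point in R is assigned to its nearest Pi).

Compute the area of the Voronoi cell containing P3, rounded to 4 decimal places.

1. box [0,91]×[0,75]: [(0, 0) (91, 0) (91, 75) (0, 75)]
2. ⊥bis P3·P0 via (39.305,41.455): [(0, 58.8783) (91, 18.5394) (91, 75) (0, 75)]  |A|=3302.4945
3. ⊥bis P3·P1 via (29.13,36.735): [(0, 58.8783) (91, 18.5394) (91, 75) (0, 75)]  |A|=3302.4945
4. ⊥bis P3·P2 via (49.275,36.28): [(0, 58.8783) (50.9215, 36.3056) (91, 36.9278) (91, 75) (0, 75)]  |A|=2934.0051
5. ⊥bis P3·P4 via (59.13,63.635): [(0, 58.8783) (50.9215, 36.3056) (60.7839, 36.4587) (58.4384, 75) (0, 75)]  |A|=1731.3236
6. ⊥bis P3·P5 via (53.815,62.65): [(0, 58.8783) (50.9215, 36.3056) (51.9021, 36.3208) (54.7123, 75) (0, 75)]  |A|=1487.943
7. ⊥bis P3·P6 via (36.79,63.485): [(35.981, 42.9285) (50.9215, 36.3056) (51.9021, 36.3208) (54.7123, 75) (37.2432, 75)]  |A|=600.6828
8. ⊥bis P3·P7 via (60.5,34.09): [(35.981, 42.9285) (50.9215, 36.3056) (51.9021, 36.3208) (54.7123, 75) (37.2432, 75)]  |A|=600.6828
9. canonical 5-gon: [(35.981, 42.9285) (50.9215, 36.3056) (51.9021, 36.3208) (54.7123, 75) (37.2432, 75)]
10. shoelace: 600.6828

Area of P3's cell: 600.6828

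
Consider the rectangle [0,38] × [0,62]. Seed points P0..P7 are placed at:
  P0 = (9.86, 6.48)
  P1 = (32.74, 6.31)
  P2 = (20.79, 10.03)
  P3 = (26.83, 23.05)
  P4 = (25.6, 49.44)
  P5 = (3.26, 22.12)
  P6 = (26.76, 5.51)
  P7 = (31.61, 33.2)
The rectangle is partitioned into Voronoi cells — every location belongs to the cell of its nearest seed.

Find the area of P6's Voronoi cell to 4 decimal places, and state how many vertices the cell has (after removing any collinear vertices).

Area of P6's cell: 89.7837 (4 vertices)

1. box [0,38]×[0,62]: [(0, 0) (38, 0) (38, 62) (0, 62)]
2. ⊥bis P6·P0 via (18.31,5.995): [(17.9659, 0) (38, 0) (38, 62) (21.5245, 62)]  |A|=1131.7977
3. ⊥bis P6·P1 via (29.75,5.91): [(17.9659, 0) (30.5406, 0) (22.2463, 62) (21.5245, 62)]  |A|=412.1934
4. ⊥bis P6·P2 via (23.775,7.77): [(17.972, 0.1054) (17.9659, 0) (30.5406, 0) (28.6413, 14.1974)]  |A|=89.7837
5. ⊥bis P6·P3 via (26.795,14.28): [(17.972, 0.1054) (17.9659, 0) (30.5406, 0) (28.6413, 14.1974)]  |A|=89.7837
6. ⊥bis P6·P4 via (26.18,27.475): [(17.972, 0.1054) (17.9659, 0) (30.5406, 0) (28.6413, 14.1974)]  |A|=89.7837
7. ⊥bis P6·P5 via (15.01,13.815): [(17.972, 0.1054) (17.9659, 0) (30.5406, 0) (28.6413, 14.1974)]  |A|=89.7837
8. ⊥bis P6·P7 via (29.185,19.355): [(17.972, 0.1054) (17.9659, 0) (30.5406, 0) (28.6413, 14.1974)]  |A|=89.7837
9. canonical 4-gon: [(17.972, 0.1054) (17.9659, 0) (30.5406, 0) (28.6413, 14.1974)]
10. shoelace: 89.7837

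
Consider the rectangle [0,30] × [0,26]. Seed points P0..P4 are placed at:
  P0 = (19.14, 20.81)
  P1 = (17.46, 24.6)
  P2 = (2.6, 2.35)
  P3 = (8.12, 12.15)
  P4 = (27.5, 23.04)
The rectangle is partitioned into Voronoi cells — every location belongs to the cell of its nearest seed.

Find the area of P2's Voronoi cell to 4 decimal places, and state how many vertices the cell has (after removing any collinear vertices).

1. box [0,30]×[0,26]: [(0, 0) (30, 0) (30, 26) (0, 26)]
2. ⊥bis P2·P0 via (10.87,11.58): [(0, 21.3194) (0, 0) (23.7942, 0)]  |A|=253.6397
3. ⊥bis P2·P1 via (10.03,13.475): [(5.0224, 16.8194) (0, 20.1737) (0, 0) (23.7942, 0)]  |A|=250.7625
4. ⊥bis P2·P3 via (5.36,7.25): [(0, 10.2691) (0, 0) (18.2314, 0)]  |A|=93.6099
5. ⊥bis P2·P4 via (15.05,12.695): [(0, 10.2691) (0, 0) (18.2314, 0)]  |A|=93.6099
6. canonical 3-gon: [(0, 10.2691) (0, 0) (18.2314, 0)]
7. shoelace: 93.6099

Area of P2's cell: 93.6099 (3 vertices)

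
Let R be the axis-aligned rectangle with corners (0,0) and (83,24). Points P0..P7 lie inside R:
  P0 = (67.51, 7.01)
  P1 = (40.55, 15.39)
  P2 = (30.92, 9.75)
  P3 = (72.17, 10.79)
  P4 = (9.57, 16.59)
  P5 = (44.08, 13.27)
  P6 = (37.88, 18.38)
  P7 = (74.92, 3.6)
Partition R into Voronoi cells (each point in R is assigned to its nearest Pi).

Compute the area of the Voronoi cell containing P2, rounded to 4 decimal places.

1. box [0,83]×[0,24]: [(0, 0) (83, 0) (83, 24) (0, 24)]
2. ⊥bis P2·P0 via (49.215,8.38): [(0, 0) (48.5875, 0) (50.3847, 24) (0, 24)]  |A|=1187.6659
3. ⊥bis P2·P1 via (35.735,12.57): [(0, 0) (43.0969, 0) (29.0408, 24) (0, 24)]  |A|=865.652
4. ⊥bis P2·P3 via (51.545,10.27): [(0, 0) (43.0969, 0) (29.0408, 24) (0, 24)]  |A|=865.652
5. ⊥bis P2·P4 via (20.245,13.17): [(16.0257, 0) (43.0969, 0) (29.0408, 24) (23.7147, 24)]  |A|=388.7681
6. ⊥bis P2·P5 via (37.5,11.51): [(16.0257, 0) (40.5787, 0) (38.4618, 7.9141) (29.0408, 24) (23.7147, 24)]  |A|=378.8034
7. ⊥bis P2·P6 via (34.4,14.065): [(23.3793, 22.9531) (16.0257, 0) (40.5787, 0) (38.4618, 7.9141) (35.2707, 13.3628)]  |A|=342.643
8. ⊥bis P2·P7 via (52.92,6.675): [(23.3793, 22.9531) (16.0257, 0) (40.5787, 0) (38.4618, 7.9141) (35.2707, 13.3628)]  |A|=342.643
9. canonical 5-gon: [(23.3793, 22.9531) (16.0257, 0) (40.5787, 0) (38.4618, 7.9141) (35.2707, 13.3628)]
10. shoelace: 342.643

Area of P2's cell: 342.6430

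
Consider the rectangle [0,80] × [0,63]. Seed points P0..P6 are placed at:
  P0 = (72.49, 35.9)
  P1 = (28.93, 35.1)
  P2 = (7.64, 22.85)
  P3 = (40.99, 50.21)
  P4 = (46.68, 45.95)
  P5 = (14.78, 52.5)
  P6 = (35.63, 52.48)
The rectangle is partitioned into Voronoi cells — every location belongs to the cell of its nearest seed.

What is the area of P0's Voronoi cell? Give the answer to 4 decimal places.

Area of P0's cell: 1444.4110

1. box [0,80]×[0,63]: [(0, 0) (80, 0) (80, 63) (0, 63)]
2. ⊥bis P0·P1 via (50.71,35.5): [(51.362, 0) (80, 0) (80, 63) (50.2049, 63)]  |A|=1840.6419
3. ⊥bis P0·P2 via (40.065,29.375): [(51.362, 0) (80, 0) (80, 63) (50.2049, 63)]  |A|=1840.6419
4. ⊥bis P0·P3 via (56.74,43.055): [(50.8109, 30.0036) (51.362, 0) (80, 0) (80, 63) (65.8007, 63)]  |A|=1583.3398
5. ⊥bis P0·P4 via (59.585,40.925): [(51.0146, 18.9148) (51.362, 0) (80, 0) (80, 63) (68.1807, 63)]  |A|=1444.411
6. ⊥bis P0·P5 via (43.635,44.2): [(51.0146, 18.9148) (51.362, 0) (80, 0) (80, 63) (68.1807, 63)]  |A|=1444.411
7. ⊥bis P0·P6 via (54.06,44.19): [(51.0146, 18.9148) (51.362, 0) (80, 0) (80, 63) (68.1807, 63)]  |A|=1444.411
8. canonical 5-gon: [(51.0146, 18.9148) (51.362, 0) (80, 0) (80, 63) (68.1807, 63)]
9. shoelace: 1444.411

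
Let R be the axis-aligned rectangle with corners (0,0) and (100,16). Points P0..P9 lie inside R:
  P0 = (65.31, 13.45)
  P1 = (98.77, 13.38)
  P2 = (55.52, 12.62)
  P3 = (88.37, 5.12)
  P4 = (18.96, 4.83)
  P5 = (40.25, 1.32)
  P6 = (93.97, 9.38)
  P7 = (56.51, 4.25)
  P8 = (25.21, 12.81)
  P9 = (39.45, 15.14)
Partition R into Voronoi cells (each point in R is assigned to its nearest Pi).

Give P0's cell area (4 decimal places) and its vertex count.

1. box [0,100]×[0,16]: [(0, 0) (100, 0) (100, 16) (0, 16)]
2. ⊥bis P0·P1 via (82.04,13.415): [(0, 0) (82.0119, 0) (82.0454, 16) (0, 16)]  |A|=1312.4587
3. ⊥bis P0·P2 via (60.415,13.035): [(61.5201, 0) (82.0119, 0) (82.0454, 16) (60.1636, 16)]  |A|=338.9888
4. ⊥bis P0·P3 via (76.84,9.285): [(61.5201, 0) (73.486, 0) (79.2657, 16) (60.1636, 16)]  |A|=248.5432
5. ⊥bis P0·P4 via (42.135,9.14): [(61.5201, 0) (73.486, 0) (79.2657, 16) (60.1636, 16)]  |A|=248.5432
6. ⊥bis P0·P5 via (52.78,7.385): [(61.5201, 0) (73.486, 0) (79.2657, 16) (60.1636, 16)]  |A|=248.5432
7. ⊥bis P0·P6 via (79.64,11.415): [(61.5201, 0) (73.486, 0) (79.2657, 16) (60.1636, 16)]  |A|=248.5432
8. ⊥bis P0·P7 via (60.91,8.85): [(60.7574, 8.9959) (70.1623, 0) (73.486, 0) (79.2657, 16) (60.1636, 16)]  |A|=209.671
9. ⊥bis P0·P8 via (45.26,13.13): [(60.7574, 8.9959) (70.1623, 0) (73.486, 0) (79.2657, 16) (60.1636, 16)]  |A|=209.671
10. ⊥bis P0·P9 via (52.38,14.295): [(60.7574, 8.9959) (70.1623, 0) (73.486, 0) (79.2657, 16) (60.1636, 16)]  |A|=209.671
11. canonical 5-gon: [(60.7574, 8.9959) (70.1623, 0) (73.486, 0) (79.2657, 16) (60.1636, 16)]
12. shoelace: 209.671

Area of P0's cell: 209.6710 (5 vertices)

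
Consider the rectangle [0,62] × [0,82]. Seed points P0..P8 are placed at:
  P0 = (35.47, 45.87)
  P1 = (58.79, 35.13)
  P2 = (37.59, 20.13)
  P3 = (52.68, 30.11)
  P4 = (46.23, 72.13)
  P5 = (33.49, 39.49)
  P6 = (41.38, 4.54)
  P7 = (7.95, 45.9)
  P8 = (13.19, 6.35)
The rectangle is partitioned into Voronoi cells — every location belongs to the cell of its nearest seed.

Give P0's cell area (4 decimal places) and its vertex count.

Area of P0's cell: 527.5801 (5 vertices)

1. box [0,62]×[0,82]: [(0, 0) (62, 0) (62, 82) (0, 82)]
2. ⊥bis P0·P1 via (47.13,40.5): [(0, 0) (28.4778, 0) (62, 72.7876) (62, 82) (0, 82)]  |A|=3863.9993
3. ⊥bis P0·P2 via (36.53,33): [(0, 29.9913) (43.9576, 33.6118) (62, 72.7876) (62, 82) (0, 82)]  |A|=2726.232
4. ⊥bis P0·P3 via (44.075,37.99): [(0, 29.9913) (39.7481, 33.2651) (47.8954, 42.1619) (62, 72.7876) (62, 82) (0, 82)]  |A|=2708.9188
5. ⊥bis P0·P4 via (40.85,59): [(0, 75.7382) (0, 29.9913) (39.7481, 33.2651) (47.8954, 42.1619) (53.3006, 53.8984)]  |A|=1630.8193
6. ⊥bis P0·P5 via (34.48,42.68): [(0, 75.7382) (0, 53.3807) (45.296, 39.3233) (47.8954, 42.1619) (53.3006, 53.8984)]  |A|=989.7756
7. ⊥bis P0·P6 via (38.425,25.205): [(0, 75.7382) (0, 53.3807) (45.296, 39.3233) (47.8954, 42.1619) (53.3006, 53.8984)]  |A|=989.7756
8. ⊥bis P0·P7 via (21.71,45.885): [(21.7328, 66.8332) (21.7108, 46.6428) (45.296, 39.3233) (47.8954, 42.1619) (53.3006, 53.8984)]  |A|=527.5801
9. ⊥bis P0·P8 via (24.33,26.11): [(21.7328, 66.8332) (21.7108, 46.6428) (45.296, 39.3233) (47.8954, 42.1619) (53.3006, 53.8984)]  |A|=527.5801
10. canonical 5-gon: [(21.7328, 66.8332) (21.7108, 46.6428) (45.296, 39.3233) (47.8954, 42.1619) (53.3006, 53.8984)]
11. shoelace: 527.5801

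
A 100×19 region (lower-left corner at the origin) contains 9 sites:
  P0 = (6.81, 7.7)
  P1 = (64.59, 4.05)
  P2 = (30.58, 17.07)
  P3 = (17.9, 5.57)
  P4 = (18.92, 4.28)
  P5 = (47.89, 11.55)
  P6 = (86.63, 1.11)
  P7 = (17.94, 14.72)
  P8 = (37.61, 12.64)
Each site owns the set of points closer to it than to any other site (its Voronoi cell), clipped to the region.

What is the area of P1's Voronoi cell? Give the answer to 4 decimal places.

Area of P1's cell: 371.0626

1. box [0,100]×[0,19]: [(0, 0) (100, 0) (100, 19) (0, 19)]
2. ⊥bis P1·P0 via (35.7,5.875): [(35.3289, 0) (100, 0) (100, 19) (36.5291, 19)]  |A|=1217.3491
3. ⊥bis P1·P2 via (47.585,10.56): [(43.5423, 0) (100, 0) (100, 19) (50.8161, 19)]  |A|=1003.5952
4. ⊥bis P1·P3 via (41.245,4.81): [(43.5423, 0) (100, 0) (100, 19) (50.8161, 19)]  |A|=1003.5952
5. ⊥bis P1·P4 via (41.755,4.165): [(43.5423, 0) (100, 0) (100, 19) (50.8161, 19)]  |A|=1003.5952
6. ⊥bis P1·P5 via (56.24,7.8): [(52.737, 0) (100, 0) (100, 19) (61.2699, 19)]  |A|=816.934
7. ⊥bis P1·P6 via (75.61,2.58): [(52.737, 0) (75.2658, 0) (77.8003, 19) (61.2699, 19)]  |A|=371.0626
8. ⊥bis P1·P7 via (41.265,9.385): [(52.737, 0) (75.2658, 0) (77.8003, 19) (61.2699, 19)]  |A|=371.0626
9. ⊥bis P1·P8 via (51.1,8.345): [(52.737, 0) (75.2658, 0) (77.8003, 19) (61.2699, 19)]  |A|=371.0626
10. canonical 4-gon: [(52.737, 0) (75.2658, 0) (77.8003, 19) (61.2699, 19)]
11. shoelace: 371.0626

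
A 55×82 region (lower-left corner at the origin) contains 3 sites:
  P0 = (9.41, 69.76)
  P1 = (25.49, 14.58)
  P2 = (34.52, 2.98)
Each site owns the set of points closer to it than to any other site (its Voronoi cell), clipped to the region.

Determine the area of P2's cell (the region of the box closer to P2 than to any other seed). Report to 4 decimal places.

Area of P2's cell: 512.1380

1. box [0,55]×[0,82]: [(0, 0) (55, 0) (55, 82) (0, 82)]
2. ⊥bis P2·P0 via (21.965,36.37): [(0, 28.1109) (0, 0) (55, 0) (55, 48.7915)]  |A|=2114.8171
3. ⊥bis P2·P1 via (30.005,8.78): [(18.7262, 0) (55, 0) (55, 28.2373)]  |A|=512.138
4. canonical 3-gon: [(18.7262, 0) (55, 0) (55, 28.2373)]
5. shoelace: 512.138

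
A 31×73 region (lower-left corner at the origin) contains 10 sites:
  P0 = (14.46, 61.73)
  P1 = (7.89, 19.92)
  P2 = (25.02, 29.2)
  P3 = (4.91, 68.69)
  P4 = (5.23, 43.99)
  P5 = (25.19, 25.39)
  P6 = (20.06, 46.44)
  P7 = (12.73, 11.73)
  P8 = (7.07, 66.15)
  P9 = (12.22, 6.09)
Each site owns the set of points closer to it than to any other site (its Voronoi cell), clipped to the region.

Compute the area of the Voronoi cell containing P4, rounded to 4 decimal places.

1. box [0,31]×[0,73]: [(0, 0) (31, 0) (31, 73) (0, 73)]
2. ⊥bis P4·P0 via (9.845,52.86): [(0, 57.9823) (0, 0) (31, 0) (31, 41.8532)]  |A|=1547.45
3. ⊥bis P4·P1 via (6.56,31.955): [(0, 57.9823) (0, 31.23) (31, 34.6559) (31, 41.8532)]  |A|=526.218
4. ⊥bis P4·P2 via (15.125,36.595): [(22.3991, 46.3282) (0, 57.9823) (0, 31.23) (12.1162, 32.569)]  |A|=376.0829
5. ⊥bis P4·P3 via (5.07,56.34): [(22.3991, 46.3282) (3.203, 56.3158) (0, 56.2743) (0, 31.23) (12.1162, 32.569)]  |A|=373.3477
6. ⊥bis P4·P5 via (15.21,34.69): [(22.3991, 46.3282) (3.203, 56.3158) (0, 56.2743) (0, 31.23) (12.1162, 32.569)]  |A|=373.3477
7. ⊥bis P4·P6 via (12.645,45.215): [(14.2602, 35.4379) (11.5265, 51.9851) (3.203, 56.3158) (0, 56.2743) (0, 31.23) (12.1162, 32.569)]  |A|=291.1247
8. ⊥bis P4·P7 via (8.98,27.86): [(14.2602, 35.4379) (11.5265, 51.9851) (3.203, 56.3158) (0, 56.2743) (0, 31.23) (12.1162, 32.569)]  |A|=291.1247
9. ⊥bis P4·P8 via (6.15,55.07): [(14.2602, 35.4379) (11.5265, 51.9851) (5.4925, 55.1246) (0, 55.5806) (0, 31.23) (12.1162, 32.569)]  |A|=287.2645
10. ⊥bis P4·P9 via (8.725,25.04): [(14.2602, 35.4379) (11.5265, 51.9851) (5.4925, 55.1246) (0, 55.5806) (0, 31.23) (12.1162, 32.569)]  |A|=287.2645
11. canonical 6-gon: [(14.2602, 35.4379) (11.5265, 51.9851) (5.4925, 55.1246) (0, 55.5806) (0, 31.23) (12.1162, 32.569)]
12. shoelace: 287.2645

Area of P4's cell: 287.2645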